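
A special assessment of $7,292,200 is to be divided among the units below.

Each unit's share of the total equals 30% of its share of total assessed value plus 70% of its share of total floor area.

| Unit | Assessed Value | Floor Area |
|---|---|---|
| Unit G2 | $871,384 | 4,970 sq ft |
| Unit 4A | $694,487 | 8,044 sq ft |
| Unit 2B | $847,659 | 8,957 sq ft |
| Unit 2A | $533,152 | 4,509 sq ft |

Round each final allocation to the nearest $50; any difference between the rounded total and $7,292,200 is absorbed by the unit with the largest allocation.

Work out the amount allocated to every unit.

Totals — assessed value 2,946,682, floor area 26,480.
Blended shares (30% assessed value + 70% floor area): Unit G2 0.2201; Unit 4A 0.2833; Unit 2B 0.3231; Unit 2A 0.1735.
Pro-rata amounts: Unit G2 1,604,993.38; Unit 4A 2,066,236.31; Unit 2B 2,355,952.14; Unit 2A 1,265,018.17.
At nearest $50: Unit G2 $1,605,000; Unit 4A $2,066,250; Unit 2B $2,355,950; Unit 2A $1,265,000. Sum = $7,292,200.
Rounded total matches; no reconciliation needed.

Unit G2: $1,605,000 · Unit 4A: $2,066,250 · Unit 2B: $2,355,950 · Unit 2A: $1,265,000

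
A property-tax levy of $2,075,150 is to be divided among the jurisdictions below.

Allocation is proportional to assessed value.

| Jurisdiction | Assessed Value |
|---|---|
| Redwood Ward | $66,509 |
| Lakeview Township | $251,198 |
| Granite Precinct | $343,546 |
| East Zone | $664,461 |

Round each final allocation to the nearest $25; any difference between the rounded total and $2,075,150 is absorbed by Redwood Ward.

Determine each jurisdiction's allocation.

Redwood Ward: $104,125 · Lakeview Township: $393,200 · Granite Precinct: $537,750 · East Zone: $1,040,075

Combined assessed value = 1,325,714.
Raw shares: Redwood Ward 66,509/1,325,714 × $2,075,150 = 104,107.03; Lakeview Township 251,198/1,325,714 × $2,075,150 = 393,202.10; Granite Precinct 343,546/1,325,714 × $2,075,150 = 537,755.11; East Zone 664,461/1,325,714 × $2,075,150 = 1,040,085.75.
At nearest $25: Redwood Ward $104,100; Lakeview Township $393,200; Granite Precinct $537,750; East Zone $1,040,075. Sum = $2,075,125.
Difference $2,075,150 − $2,075,125 = +$25 applied to Redwood Ward: Redwood Ward becomes $104,125.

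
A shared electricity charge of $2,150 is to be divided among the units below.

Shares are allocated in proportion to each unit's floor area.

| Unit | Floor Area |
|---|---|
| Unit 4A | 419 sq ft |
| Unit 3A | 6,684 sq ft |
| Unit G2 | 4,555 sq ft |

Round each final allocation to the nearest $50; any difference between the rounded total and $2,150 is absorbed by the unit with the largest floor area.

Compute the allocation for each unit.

Floor area total: 11,658.
Proportional shares: Unit 4A 419/11,658 × $2,150 = 77.27; Unit 3A 6,684/11,658 × $2,150 = 1,232.68; Unit G2 4,555/11,658 × $2,150 = 840.05.
After rounding ($50): Unit 4A $100; Unit 3A $1,250; Unit G2 $850. Sum = $2,200.
Difference $2,150 − $2,200 = −$50 applied to largest floor area (Unit 3A): Unit 3A becomes $1,200.

Unit 4A: $100; Unit 3A: $1,200; Unit G2: $850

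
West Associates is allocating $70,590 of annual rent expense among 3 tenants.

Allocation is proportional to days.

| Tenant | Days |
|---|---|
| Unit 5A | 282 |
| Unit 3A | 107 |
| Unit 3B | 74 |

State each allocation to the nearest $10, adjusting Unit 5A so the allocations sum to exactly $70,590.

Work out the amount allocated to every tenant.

Total days = 463.
Unrounded shares: Unit 5A 282/463 × $70,590 = 42,994.34; Unit 3A 107/463 × $70,590 = 16,313.46; Unit 3B 74/463 × $70,590 = 11,282.20.
Rounded to nearest $10: Unit 5A $42,990; Unit 3A $16,310; Unit 3B $11,280. Sum = $70,580.
Difference $70,590 − $70,580 = +$10 applied to Unit 5A: Unit 5A becomes $43,000.

Unit 5A: $43,000; Unit 3A: $16,310; Unit 3B: $11,280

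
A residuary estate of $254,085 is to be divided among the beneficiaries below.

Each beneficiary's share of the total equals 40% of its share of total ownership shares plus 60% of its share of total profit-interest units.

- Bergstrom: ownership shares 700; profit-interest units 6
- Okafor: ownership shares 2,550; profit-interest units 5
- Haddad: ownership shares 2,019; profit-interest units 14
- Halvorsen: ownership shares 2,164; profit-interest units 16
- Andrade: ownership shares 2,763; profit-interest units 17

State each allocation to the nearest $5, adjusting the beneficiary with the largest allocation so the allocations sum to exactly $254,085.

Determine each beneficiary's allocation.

Bergstrom: $22,750; Okafor: $38,560; Haddad: $56,925; Halvorsen: $63,625; Andrade: $72,225

Totals — ownership shares 10,196, profit-interest units 58.
Combined weights (40% ownership shares + 60% profit-interest units): Bergstrom 0.0895; Okafor 0.1518; Haddad 0.2240; Halvorsen 0.2504; Andrade 0.2843.
Pro-rata amounts: Bergstrom 22,748.41; Okafor 38,560.80; Haddad 56,923.96; Halvorsen 63,626.26; Andrade 72,225.57.
At nearest $5: Bergstrom $22,750; Okafor $38,560; Haddad $56,925; Halvorsen $63,625; Andrade $72,225. Sum = $254,085.
No rounding difference to absorb.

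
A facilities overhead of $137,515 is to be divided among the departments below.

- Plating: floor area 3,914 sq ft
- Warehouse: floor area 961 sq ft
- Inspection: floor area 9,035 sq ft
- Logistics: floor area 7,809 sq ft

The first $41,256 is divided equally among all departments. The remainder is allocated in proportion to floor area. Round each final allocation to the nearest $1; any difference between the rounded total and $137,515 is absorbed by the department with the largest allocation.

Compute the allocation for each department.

Plating: $27,661 · Warehouse: $14,573 · Inspection: $50,357 · Logistics: $44,924

$41,256 shared equally gives $10,314 per department.
Remainder $96,259 by floor area (total 21,719): Plating 17,346.92 → $17,347; Warehouse 4,259.17 → $4,259; Inspection 40,043.28 → $40,043; Logistics 34,609.63 → $34,610.
Totals: Plating $10,314 + $17,347 = $27,661; Warehouse $10,314 + $4,259 = $14,573; Inspection $10,314 + $40,043 = $50,357; Logistics $10,314 + $34,610 = $44,924.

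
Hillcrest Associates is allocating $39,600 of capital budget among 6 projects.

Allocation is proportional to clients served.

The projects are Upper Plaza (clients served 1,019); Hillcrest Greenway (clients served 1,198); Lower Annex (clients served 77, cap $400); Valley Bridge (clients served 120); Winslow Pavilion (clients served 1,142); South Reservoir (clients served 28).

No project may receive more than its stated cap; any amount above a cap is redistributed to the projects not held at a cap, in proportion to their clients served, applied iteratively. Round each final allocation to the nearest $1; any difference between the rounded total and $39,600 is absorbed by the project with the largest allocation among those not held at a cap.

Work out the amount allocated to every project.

Sum of clients served: 3,584.
Proportional shares (ignoring caps): Upper Plaza 11,259.04; Hillcrest Greenway 13,236.83; Lower Annex 850.78; Valley Bridge 1,325.89; Winslow Pavilion 12,618.08; South Reservoir 309.38.
Capped: Lower Annex ($400); remaining pool $39,200 reallocated over remaining clients served 3,507.
Remaining shares: Upper Plaza 11,390.02 → $11,390; Hillcrest Greenway 13,390.82 → $13,391; Valley Bridge 1,341.32 → $1,341; Winslow Pavilion 12,764.87 → $12,765; South Reservoir 312.97 → $313.

Upper Plaza: $11,390 | Hillcrest Greenway: $13,391 | Lower Annex: $400 | Valley Bridge: $1,341 | Winslow Pavilion: $12,765 | South Reservoir: $313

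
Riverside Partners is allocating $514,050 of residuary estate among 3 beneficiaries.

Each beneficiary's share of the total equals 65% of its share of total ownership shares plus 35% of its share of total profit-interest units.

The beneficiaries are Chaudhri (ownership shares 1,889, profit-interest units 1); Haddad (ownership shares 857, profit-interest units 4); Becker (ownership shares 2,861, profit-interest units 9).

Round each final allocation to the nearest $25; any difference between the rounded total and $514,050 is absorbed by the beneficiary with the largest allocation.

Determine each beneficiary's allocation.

Chaudhri: $125,425; Haddad: $102,475; Becker: $286,150

Ownership shares total 5,607; profit-interest units total 14.
Blended shares (65% ownership shares + 35% profit-interest units): Chaudhri 0.2440; Haddad 0.1993; Becker 0.5567.
Raw shares: Chaudhri 125,420.59; Haddad 102,475.37; Becker 286,154.04.
Rounded to nearest $25: Chaudhri $125,425; Haddad $102,475; Becker $286,150. Sum = $514,050.
No rounding difference to absorb.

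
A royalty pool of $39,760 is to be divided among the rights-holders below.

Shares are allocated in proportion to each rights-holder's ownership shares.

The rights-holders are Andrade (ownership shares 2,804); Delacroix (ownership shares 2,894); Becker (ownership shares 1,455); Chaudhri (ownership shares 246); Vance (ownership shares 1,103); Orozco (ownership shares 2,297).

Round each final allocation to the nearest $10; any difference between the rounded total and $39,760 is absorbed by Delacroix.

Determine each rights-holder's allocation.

Ownership shares total: 10,799.
Unrounded shares: Andrade 2,804/10,799 × $39,760 = 10,323.83; Delacroix 2,894/10,799 × $39,760 = 10,655.19; Becker 1,455/10,799 × $39,760 = 5,357.05; Chaudhri 246/10,799 × $39,760 = 905.73; Vance 1,103/10,799 × $39,760 = 4,061.05; Orozco 2,297/10,799 × $39,760 = 8,457.15.
At nearest $10: Andrade $10,320; Delacroix $10,660; Becker $5,360; Chaudhri $910; Vance $4,060; Orozco $8,460. Sum = $39,770.
Difference $39,760 − $39,770 = −$10 applied to Delacroix: Delacroix becomes $10,650.

Andrade: $10,320 | Delacroix: $10,650 | Becker: $5,360 | Chaudhri: $910 | Vance: $4,060 | Orozco: $8,460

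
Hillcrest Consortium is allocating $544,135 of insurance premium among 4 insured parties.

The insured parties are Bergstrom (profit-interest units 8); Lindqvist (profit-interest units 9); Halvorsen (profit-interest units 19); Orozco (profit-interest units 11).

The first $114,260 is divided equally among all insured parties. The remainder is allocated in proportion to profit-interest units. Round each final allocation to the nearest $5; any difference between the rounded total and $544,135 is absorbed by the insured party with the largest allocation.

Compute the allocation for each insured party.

Bergstrom: $101,735 | Lindqvist: $110,880 | Halvorsen: $202,345 | Orozco: $129,175

Equal tier: $114,260 ÷ 4 = $28,565 apiece.
Remainder $429,875 by profit-interest units (total 47): Bergstrom 73,170.21 → $73,170; Lindqvist 82,316.49 → $82,315; Halvorsen 173,779.26 → $173,780; Orozco 100,609.04 → $100,610.
Totals: Bergstrom $28,565 + $73,170 = $101,735; Lindqvist $28,565 + $82,315 = $110,880; Halvorsen $28,565 + $173,780 = $202,345; Orozco $28,565 + $100,610 = $129,175.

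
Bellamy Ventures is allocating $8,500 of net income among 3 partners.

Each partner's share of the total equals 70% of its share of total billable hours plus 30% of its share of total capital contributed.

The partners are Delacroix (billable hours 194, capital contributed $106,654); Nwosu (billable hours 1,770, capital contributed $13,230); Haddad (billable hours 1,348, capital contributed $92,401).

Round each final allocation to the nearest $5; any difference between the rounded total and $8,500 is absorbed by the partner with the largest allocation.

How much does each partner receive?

Delacroix: $1,630 · Nwosu: $3,340 · Haddad: $3,530

Totals — billable hours 3,312, capital contributed 212,285.
Blended shares (70% billable hours + 30% capital contributed): Delacroix 0.1917; Nwosu 0.3928; Haddad 0.4155.
Unrounded shares: Delacroix 1,629.66; Nwosu 3,338.72; Haddad 3,531.61.
At nearest $5: Delacroix $1,630; Nwosu $3,340; Haddad $3,530. Sum = $8,500.
Sum already equals the total — no adjustment.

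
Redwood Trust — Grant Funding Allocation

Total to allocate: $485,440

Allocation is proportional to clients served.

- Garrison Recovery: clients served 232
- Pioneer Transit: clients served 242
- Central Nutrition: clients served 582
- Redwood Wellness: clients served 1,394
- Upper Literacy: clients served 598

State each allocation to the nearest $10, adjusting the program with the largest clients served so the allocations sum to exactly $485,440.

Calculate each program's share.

Sum of clients served: 232 + 242 + 582 + 1,394 + 598 = 3,048.
Unrounded shares: Garrison Recovery 36,949.50; Pioneer Transit 38,542.15; Central Nutrition 92,692.28; Redwood Wellness 222,015.54; Upper Literacy 95,240.52.
At nearest $10: Garrison Recovery $36,950; Pioneer Transit $38,540; Central Nutrition $92,690; Redwood Wellness $222,020; Upper Literacy $95,240. Sum = $485,440.
Sum already equals the total — no adjustment.

Garrison Recovery: $36,950 | Pioneer Transit: $38,540 | Central Nutrition: $92,690 | Redwood Wellness: $222,020 | Upper Literacy: $95,240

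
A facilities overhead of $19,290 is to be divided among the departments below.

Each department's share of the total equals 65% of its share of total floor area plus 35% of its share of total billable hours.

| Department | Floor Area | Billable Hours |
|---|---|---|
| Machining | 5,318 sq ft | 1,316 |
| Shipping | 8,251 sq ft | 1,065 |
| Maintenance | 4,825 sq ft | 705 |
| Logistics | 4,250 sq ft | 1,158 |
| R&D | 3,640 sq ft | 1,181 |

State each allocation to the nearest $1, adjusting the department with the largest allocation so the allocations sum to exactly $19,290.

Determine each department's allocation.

Machining: $4,175 · Shipping: $5,261 · Maintenance: $3,179 · Logistics: $3,469 · R&D: $3,206

Totals — floor area 26,284, billable hours 5,425.
Blended shares (65% floor area + 35% billable hours): Machining 0.2164; Shipping 0.2728; Maintenance 0.1648; Logistics 0.1798; R&D 0.1662.
Pro-rata amounts: Machining 4,174.68; Shipping 5,261.46; Maintenance 3,179.10; Logistics 3,468.57; R&D 3,206.20.
Rounded to nearest $1: Machining $4,175; Shipping $5,261; Maintenance $3,179; Logistics $3,469; R&D $3,206. Sum = $19,290.
No rounding difference to absorb.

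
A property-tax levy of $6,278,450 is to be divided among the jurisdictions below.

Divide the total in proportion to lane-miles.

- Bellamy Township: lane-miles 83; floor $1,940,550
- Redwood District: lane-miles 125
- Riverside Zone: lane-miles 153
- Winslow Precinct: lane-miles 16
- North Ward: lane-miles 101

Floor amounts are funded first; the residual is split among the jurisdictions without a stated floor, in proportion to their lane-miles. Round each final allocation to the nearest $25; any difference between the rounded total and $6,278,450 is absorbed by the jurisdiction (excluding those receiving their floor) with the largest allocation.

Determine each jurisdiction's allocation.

Fund the minimums — Bellamy Township $1,940,550. Balance $4,337,900.
Balance split over remaining lane-miles 395: Redwood District 1,372,753.16 → $1,372,750; Riverside Zone 1,680,249.87 → $1,680,250; Winslow Precinct 175,712.41 → $175,700; North Ward 1,109,184.56 → $1,109,175.
Rounding difference +$25 applied to Riverside Zone → $1,680,275.

Bellamy Township: $1,940,550; Redwood District: $1,372,750; Riverside Zone: $1,680,275; Winslow Precinct: $175,700; North Ward: $1,109,175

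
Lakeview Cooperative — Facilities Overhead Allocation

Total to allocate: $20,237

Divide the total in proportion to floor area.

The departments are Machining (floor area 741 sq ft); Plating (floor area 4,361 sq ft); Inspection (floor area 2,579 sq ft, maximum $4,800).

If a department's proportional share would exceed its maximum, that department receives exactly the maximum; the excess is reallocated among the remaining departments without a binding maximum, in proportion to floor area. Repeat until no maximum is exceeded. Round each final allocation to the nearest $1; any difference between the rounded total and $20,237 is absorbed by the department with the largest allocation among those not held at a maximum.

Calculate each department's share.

Machining: $2,242; Plating: $13,195; Inspection: $4,800

Floor area total: 7,681.
Pro-rata shares before constraints: Machining 1,952.30; Plating 11,489.85; Inspection 6,794.85.
Cap binds for Inspection ($4,800); balance $15,437 reallocated over remaining floor area 5,102.
Remaining shares: Machining 2,242.03 → $2,242; Plating 13,194.97 → $13,195.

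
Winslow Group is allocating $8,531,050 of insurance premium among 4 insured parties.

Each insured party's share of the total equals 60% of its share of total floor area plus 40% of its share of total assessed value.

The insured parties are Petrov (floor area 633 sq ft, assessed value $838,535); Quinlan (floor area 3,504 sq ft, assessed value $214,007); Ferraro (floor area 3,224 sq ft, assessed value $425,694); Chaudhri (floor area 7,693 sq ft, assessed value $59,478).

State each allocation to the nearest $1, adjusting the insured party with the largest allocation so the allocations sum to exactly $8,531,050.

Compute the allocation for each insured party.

Totals — floor area 15,054, assessed value 1,537,714.
Combined weights (60% floor area + 40% assessed value): Petrov 0.2434; Quinlan 0.1953; Ferraro 0.2392; Chaudhri 0.3221.
Proportional shares: Petrov 2,076,067.38; Quinlan 1,666,336.75; Ferraro 2,040,897.21; Chaudhri 2,747,748.66.
At nearest $1: Petrov $2,076,067; Quinlan $1,666,337; Ferraro $2,040,897; Chaudhri $2,747,749. Sum = $8,531,050.
Sum already equals the total — no adjustment.

Petrov: $2,076,067 | Quinlan: $1,666,337 | Ferraro: $2,040,897 | Chaudhri: $2,747,749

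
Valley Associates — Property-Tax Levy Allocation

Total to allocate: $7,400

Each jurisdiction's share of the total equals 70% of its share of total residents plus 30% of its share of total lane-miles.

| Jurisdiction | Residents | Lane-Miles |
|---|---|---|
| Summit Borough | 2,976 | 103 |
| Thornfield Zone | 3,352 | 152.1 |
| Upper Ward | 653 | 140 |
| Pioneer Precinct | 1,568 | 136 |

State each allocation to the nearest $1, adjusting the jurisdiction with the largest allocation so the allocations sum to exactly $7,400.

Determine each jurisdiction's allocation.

Totals — residents 8,549, lane-miles 531.1.
Composite weights (70% residents + 30% lane-miles): Summit Borough 0.3019; Thornfield Zone 0.3604; Upper Ward 0.1325; Pioneer Precinct 0.2052.
Pro-rata amounts: Summit Borough 2,233.75; Thornfield Zone 2,666.82; Upper Ward 980.87; Pioneer Precinct 1,518.56.
Rounded to nearest $1: Summit Borough $2,234; Thornfield Zone $2,667; Upper Ward $981; Pioneer Precinct $1,519. Sum = $7,401.
Difference $7,400 − $7,401 = −$1 applied to largest allocation (Thornfield Zone): Thornfield Zone becomes $2,666.

Summit Borough: $2,234 | Thornfield Zone: $2,666 | Upper Ward: $981 | Pioneer Precinct: $1,519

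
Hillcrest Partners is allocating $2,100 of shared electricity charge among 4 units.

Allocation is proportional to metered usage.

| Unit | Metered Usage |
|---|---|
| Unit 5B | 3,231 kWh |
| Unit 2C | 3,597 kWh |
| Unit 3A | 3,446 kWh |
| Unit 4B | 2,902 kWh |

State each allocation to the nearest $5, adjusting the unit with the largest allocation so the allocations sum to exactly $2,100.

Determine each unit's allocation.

Sum of metered usage: 13,176.
Proportional shares: Unit 5B 3,231/13,176 × $2,100 = 514.96; Unit 2C 3,597/13,176 × $2,100 = 573.29; Unit 3A 3,446/13,176 × $2,100 = 549.23; Unit 4B 2,902/13,176 × $2,100 = 462.52.
At nearest $5: Unit 5B $515; Unit 2C $575; Unit 3A $550; Unit 4B $465. Sum = $2,105.
Difference $2,100 − $2,105 = −$5 applied to largest allocation (Unit 2C): Unit 2C becomes $570.

Unit 5B: $515 | Unit 2C: $570 | Unit 3A: $550 | Unit 4B: $465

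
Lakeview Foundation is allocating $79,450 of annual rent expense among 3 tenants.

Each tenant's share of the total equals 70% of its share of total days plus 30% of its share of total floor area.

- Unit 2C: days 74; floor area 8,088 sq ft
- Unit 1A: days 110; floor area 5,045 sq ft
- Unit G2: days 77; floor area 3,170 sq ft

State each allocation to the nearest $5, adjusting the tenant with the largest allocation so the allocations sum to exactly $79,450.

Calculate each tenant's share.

Days total 261; floor area total 16,303.
Composite weights (70% days + 30% floor area): Unit 2C 0.3473; Unit 1A 0.3879; Unit G2 0.2648.
Unrounded shares: Unit 2C 27,592.90; Unit 1A 30,815.07; Unit G2 21,042.03.
Rounded to nearest $5: Unit 2C $27,595; Unit 1A $30,815; Unit G2 $21,040. Sum = $79,450.
Rounded total matches; no reconciliation needed.

Unit 2C: $27,595 | Unit 1A: $30,815 | Unit G2: $21,040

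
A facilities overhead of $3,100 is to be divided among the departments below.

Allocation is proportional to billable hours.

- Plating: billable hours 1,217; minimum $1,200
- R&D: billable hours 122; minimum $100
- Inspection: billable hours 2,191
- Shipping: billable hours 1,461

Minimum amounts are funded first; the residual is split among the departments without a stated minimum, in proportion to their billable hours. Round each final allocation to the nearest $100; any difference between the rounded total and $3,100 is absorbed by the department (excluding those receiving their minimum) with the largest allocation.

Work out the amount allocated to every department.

Minimums first: Plating $1,200; R&D $100. Remaining pool $1,800.
Remaining pool split over remaining billable hours 3,652: Inspection 1,079.90 → $1,100; Shipping 720.10 → $700.

Plating: $1,200 · R&D: $100 · Inspection: $1,100 · Shipping: $700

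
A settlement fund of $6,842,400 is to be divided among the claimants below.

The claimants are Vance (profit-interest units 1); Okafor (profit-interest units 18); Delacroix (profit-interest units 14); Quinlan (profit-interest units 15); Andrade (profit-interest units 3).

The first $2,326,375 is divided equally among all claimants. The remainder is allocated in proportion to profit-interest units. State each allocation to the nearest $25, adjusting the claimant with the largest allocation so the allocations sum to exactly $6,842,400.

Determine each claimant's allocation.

$2,326,375 shared equally gives $465,275 per claimant.
Remainder $4,516,025 by profit-interest units (total 51): Vance 88,549.51 → $88,550; Okafor 1,593,891.18 → $1,593,900; Delacroix 1,239,693.14 → $1,239,700; Quinlan 1,328,242.65 → $1,328,250; Andrade 265,648.53 → $265,650.
Rounding difference −$25 on remainder applied to Okafor.
Totals: Vance $465,275 + $88,550 = $553,825; Okafor $465,275 + $1,593,875 = $2,059,150; Delacroix $465,275 + $1,239,700 = $1,704,975; Quinlan $465,275 + $1,328,250 = $1,793,525; Andrade $465,275 + $265,650 = $730,925.

Vance: $553,825 | Okafor: $2,059,150 | Delacroix: $1,704,975 | Quinlan: $1,793,525 | Andrade: $730,925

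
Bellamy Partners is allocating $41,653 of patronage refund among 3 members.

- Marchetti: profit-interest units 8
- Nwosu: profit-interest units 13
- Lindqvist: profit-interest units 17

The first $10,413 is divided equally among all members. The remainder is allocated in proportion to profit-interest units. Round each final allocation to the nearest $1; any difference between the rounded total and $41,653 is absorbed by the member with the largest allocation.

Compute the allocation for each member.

$10,413 shared equally gives $3,471 per member.
Remainder $31,240 by profit-interest units (total 38): Marchetti 6,576.84 → $6,577; Nwosu 10,687.37 → $10,687; Lindqvist 13,975.79 → $13,976.
Totals: Marchetti $3,471 + $6,577 = $10,048; Nwosu $3,471 + $10,687 = $14,158; Lindqvist $3,471 + $13,976 = $17,447.

Marchetti: $10,048 · Nwosu: $14,158 · Lindqvist: $17,447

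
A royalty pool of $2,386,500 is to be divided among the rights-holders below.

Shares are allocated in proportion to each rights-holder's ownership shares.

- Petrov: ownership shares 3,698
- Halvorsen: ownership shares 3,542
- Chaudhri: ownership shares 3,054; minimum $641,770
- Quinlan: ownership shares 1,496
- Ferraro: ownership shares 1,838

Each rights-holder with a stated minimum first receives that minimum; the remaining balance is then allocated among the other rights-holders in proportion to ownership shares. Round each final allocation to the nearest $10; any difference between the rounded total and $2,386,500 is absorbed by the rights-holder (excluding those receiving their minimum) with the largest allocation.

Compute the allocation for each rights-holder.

Fund the minimums — Chaudhri $641,770. Residual $1,744,730.
Residual split over remaining ownership shares 10,574: Petrov 610,176.99 → $610,180; Halvorsen 584,436.70 → $584,440; Quinlan 246,842.83 → $246,840; Ferraro 303,273.48 → $303,270.

Petrov: $610,180 | Halvorsen: $584,440 | Chaudhri: $641,770 | Quinlan: $246,840 | Ferraro: $303,270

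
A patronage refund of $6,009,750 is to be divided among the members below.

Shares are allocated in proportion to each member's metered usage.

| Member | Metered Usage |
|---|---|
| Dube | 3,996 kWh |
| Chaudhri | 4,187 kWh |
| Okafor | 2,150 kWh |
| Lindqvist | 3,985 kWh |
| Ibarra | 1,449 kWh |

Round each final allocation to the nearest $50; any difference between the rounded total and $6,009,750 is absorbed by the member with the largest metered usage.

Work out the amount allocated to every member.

Dube: $1,523,100 | Chaudhri: $1,595,950 | Okafor: $819,500 | Lindqvist: $1,518,900 | Ibarra: $552,300

Total metered usage = 15,767.
Proportional shares: Dube 3,996/15,767 × $6,009,750 = 1,523,115.43; Chaudhri 4,187/15,767 × $6,009,750 = 1,595,916.99; Okafor 2,150/15,767 × $6,009,750 = 819,494.04; Lindqvist 3,985/15,767 × $6,009,750 = 1,518,922.67; Ibarra 1,449/15,767 × $6,009,750 = 552,300.87.
After rounding ($50): Dube $1,523,100; Chaudhri $1,595,900; Okafor $819,500; Lindqvist $1,518,900; Ibarra $552,300. Sum = $6,009,700.
Difference $6,009,750 − $6,009,700 = +$50 applied to largest metered usage (Chaudhri): Chaudhri becomes $1,595,950.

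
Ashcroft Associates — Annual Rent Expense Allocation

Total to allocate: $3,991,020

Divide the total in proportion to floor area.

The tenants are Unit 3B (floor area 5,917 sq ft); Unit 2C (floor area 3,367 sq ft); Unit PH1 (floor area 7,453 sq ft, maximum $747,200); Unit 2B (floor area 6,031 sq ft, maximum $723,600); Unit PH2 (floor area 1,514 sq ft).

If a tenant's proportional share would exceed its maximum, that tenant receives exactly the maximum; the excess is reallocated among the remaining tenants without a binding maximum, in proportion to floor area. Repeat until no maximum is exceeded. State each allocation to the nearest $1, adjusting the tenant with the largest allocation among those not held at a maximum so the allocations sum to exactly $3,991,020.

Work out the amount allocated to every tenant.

Unit 3B: $1,381,010 · Unit 2C: $785,847 · Unit PH1: $747,200 · Unit 2B: $723,600 · Unit PH2: $353,363

Sum of floor area: 24,282.
Pro-rata shares before constraints: Unit 3B 972,525.55; Unit 2C 553,404.35; Unit PH1 1,224,984.44; Unit 2B 991,262.73; Unit PH2 248,842.94.
Capped: Unit PH1 ($747,200), Unit 2B ($723,600); residual $2,520,220 reallocated over remaining floor area 10,798.
Remaining shares: Unit 3B 1,381,009.61 → $1,381,010; Unit 2C 785,847.45 → $785,847; Unit PH2 353,362.94 → $353,363.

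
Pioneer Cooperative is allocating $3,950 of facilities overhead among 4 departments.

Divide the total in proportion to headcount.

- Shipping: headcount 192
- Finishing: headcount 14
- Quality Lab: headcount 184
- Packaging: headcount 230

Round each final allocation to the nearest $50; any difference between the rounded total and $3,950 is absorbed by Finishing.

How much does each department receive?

Shipping: $1,200 | Finishing: $150 | Quality Lab: $1,150 | Packaging: $1,450

Sum of headcount: 620.
Unrounded shares: Shipping 192/620 × $3,950 = 1,223.23; Finishing 14/620 × $3,950 = 89.19; Quality Lab 184/620 × $3,950 = 1,172.26; Packaging 230/620 × $3,950 = 1,465.32.
Rounded to nearest $50: Shipping $1,200; Finishing $100; Quality Lab $1,150; Packaging $1,450. Sum = $3,900.
Difference $3,950 − $3,900 = +$50 applied to Finishing: Finishing becomes $150.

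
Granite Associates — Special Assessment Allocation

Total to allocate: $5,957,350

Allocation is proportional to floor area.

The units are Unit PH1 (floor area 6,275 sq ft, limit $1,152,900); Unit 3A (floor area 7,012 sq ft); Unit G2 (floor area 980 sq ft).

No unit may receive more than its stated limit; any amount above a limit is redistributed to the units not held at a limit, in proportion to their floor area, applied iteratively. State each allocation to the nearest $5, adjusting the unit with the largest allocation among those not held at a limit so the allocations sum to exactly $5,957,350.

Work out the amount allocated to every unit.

Unit PH1: $1,152,900; Unit 3A: $4,215,315; Unit G2: $589,135

Combined floor area = 14,267.
Pro-rata shares before constraints: Unit PH1 2,620,198.45; Unit 3A 2,927,941.28; Unit G2 409,210.28.
Held at cap: Unit PH1 ($1,152,900); balance $4,804,450 reallocated over remaining floor area 7,992.
Redistributed shares: Unit 3A 4,215,315.74 → $4,215,315; Unit G2 589,134.26 → $589,135.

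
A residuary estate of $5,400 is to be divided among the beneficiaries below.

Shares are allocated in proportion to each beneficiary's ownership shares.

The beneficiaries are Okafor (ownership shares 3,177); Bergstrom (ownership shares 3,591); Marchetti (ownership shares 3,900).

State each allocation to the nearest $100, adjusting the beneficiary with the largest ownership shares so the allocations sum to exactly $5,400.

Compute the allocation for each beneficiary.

Okafor: $1,600; Bergstrom: $1,800; Marchetti: $2,000

Total ownership shares = 3,177 + 3,591 + 3,900 = 10,668.
Proportional shares: Okafor 1,608.16; Bergstrom 1,817.72; Marchetti 1,974.13.
After rounding ($100): Okafor $1,600; Bergstrom $1,800; Marchetti $2,000. Sum = $5,400.
Sum already equals the total — no adjustment.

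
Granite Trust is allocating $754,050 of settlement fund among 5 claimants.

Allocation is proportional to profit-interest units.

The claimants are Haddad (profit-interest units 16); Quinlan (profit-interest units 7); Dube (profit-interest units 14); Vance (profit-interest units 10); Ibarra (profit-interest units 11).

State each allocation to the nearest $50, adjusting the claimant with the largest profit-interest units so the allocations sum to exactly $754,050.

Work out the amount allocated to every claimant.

Haddad: $208,050; Quinlan: $91,000; Dube: $182,000; Vance: $130,000; Ibarra: $143,000

Sum of profit-interest units: 16 + 7 + 14 + 10 + 11 = 58.
Raw shares: Haddad 208,013.79; Quinlan 91,006.03; Dube 182,012.07; Vance 130,008.62; Ibarra 143,009.48.
Rounded to nearest $50: Haddad $208,000; Quinlan $91,000; Dube $182,000; Vance $130,000; Ibarra $143,000. Sum = $754,000.
Difference $754,050 − $754,000 = +$50 applied to largest profit-interest units (Haddad): Haddad becomes $208,050.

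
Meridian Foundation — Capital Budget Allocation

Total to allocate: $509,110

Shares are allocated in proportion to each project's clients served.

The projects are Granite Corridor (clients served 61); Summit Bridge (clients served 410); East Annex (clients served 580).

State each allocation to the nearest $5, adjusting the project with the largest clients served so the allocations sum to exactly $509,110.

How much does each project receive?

Clients served total: 61 + 410 + 580 = 1,051.
Raw shares: Granite Corridor 29,548.73; Summit Bridge 198,606.18; East Annex 280,955.09.
Rounded to nearest $5: Granite Corridor $29,550; Summit Bridge $198,605; East Annex $280,955. Sum = $509,110.
No rounding difference to absorb.

Granite Corridor: $29,550 · Summit Bridge: $198,605 · East Annex: $280,955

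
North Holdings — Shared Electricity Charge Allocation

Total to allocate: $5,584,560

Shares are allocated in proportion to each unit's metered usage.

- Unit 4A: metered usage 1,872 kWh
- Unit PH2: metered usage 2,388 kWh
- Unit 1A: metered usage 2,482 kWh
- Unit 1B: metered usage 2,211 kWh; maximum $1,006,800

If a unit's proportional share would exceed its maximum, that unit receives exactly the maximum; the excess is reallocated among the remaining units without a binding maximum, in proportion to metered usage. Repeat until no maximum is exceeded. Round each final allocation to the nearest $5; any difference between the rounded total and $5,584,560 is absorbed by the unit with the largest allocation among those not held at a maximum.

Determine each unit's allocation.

Unit 4A: $1,271,070 | Unit PH2: $1,621,430 | Unit 1A: $1,685,260 | Unit 1B: $1,006,800

Metered usage total: 8,953.
Unconstrained shares: Unit 4A 1,167,686.40; Unit PH2 1,489,548.67; Unit 1A 1,548,182.4997; Unit 1B 1,379,142.43.
Held at cap: Unit 1B ($1,006,800); residual $4,577,760 reallocated over remaining metered usage 6,742.
Remaining shares: Unit 4A 1,271,071.90 → $1,271,070; Unit PH2 1,621,431.46 → $1,621,430; Unit 1A 1,685,256.65 → $1,685,255.
Rounding difference +$5 applied to Unit 1A → $1,685,260.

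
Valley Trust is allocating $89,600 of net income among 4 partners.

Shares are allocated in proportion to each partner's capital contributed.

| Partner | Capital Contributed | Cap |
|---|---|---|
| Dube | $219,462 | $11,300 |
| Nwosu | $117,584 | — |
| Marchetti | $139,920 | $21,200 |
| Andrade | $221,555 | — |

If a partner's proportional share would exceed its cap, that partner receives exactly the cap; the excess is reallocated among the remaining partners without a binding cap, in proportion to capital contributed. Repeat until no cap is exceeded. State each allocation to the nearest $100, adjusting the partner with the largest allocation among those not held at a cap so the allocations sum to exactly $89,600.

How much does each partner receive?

Dube: $11,300; Nwosu: $19,800; Marchetti: $21,200; Andrade: $37,300

Capital contributed total: 698,521.
Proportional shares (ignoring caps): Dube 28,150.61; Nwosu 15,082.62; Marchetti 17,947.68; Andrade 28,419.09.
Capped: Dube ($11,300); balance $78,300 reallocated over remaining capital contributed 479,059.
Capped: Marchetti ($21,200); balance $57,100 reallocated over remaining capital contributed 339,139.
Shares after redistribution: Nwosu 19,797.33 → $19,800; Andrade 37,302.67 → $37,300.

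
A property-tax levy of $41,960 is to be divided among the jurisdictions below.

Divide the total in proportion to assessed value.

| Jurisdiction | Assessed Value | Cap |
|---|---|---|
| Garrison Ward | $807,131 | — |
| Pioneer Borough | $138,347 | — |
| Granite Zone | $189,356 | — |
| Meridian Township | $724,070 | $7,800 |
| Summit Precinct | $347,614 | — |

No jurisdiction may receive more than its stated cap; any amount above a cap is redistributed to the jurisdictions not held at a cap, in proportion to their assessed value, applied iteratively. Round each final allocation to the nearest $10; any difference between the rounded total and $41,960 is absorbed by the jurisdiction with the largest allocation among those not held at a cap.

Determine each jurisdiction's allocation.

Combined assessed value = 2,206,518.
Pro-rata shares before constraints: Garrison Ward 15,348.72; Pioneer Borough 2,630.86; Granite Zone 3,600.87; Meridian Township 13,769.20; Summit Precinct 6,610.36.
Capped: Meridian Township ($7,800); balance $34,160 reallocated over remaining assessed value 1,482,448.
Shares after redistribution: Garrison Ward 18,598.69 → $18,600; Pioneer Borough 3,187.93 → $3,190; Granite Zone 4,363.32 → $4,360; Summit Precinct 8,010.06 → $8,010.

Garrison Ward: $18,600 | Pioneer Borough: $3,190 | Granite Zone: $4,360 | Meridian Township: $7,800 | Summit Precinct: $8,010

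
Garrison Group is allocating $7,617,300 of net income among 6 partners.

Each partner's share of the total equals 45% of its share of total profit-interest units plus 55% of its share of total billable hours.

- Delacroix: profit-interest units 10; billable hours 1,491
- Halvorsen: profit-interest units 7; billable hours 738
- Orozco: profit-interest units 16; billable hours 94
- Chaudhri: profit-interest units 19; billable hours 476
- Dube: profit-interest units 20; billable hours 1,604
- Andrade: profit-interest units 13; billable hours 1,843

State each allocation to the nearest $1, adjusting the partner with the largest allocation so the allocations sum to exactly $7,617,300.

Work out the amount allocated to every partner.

Profit-interest units total 85; billable hours total 6,246.
Blended shares (45% profit-interest units + 55% billable hours): Delacroix 0.1842; Halvorsen 0.1020; Orozco 0.0930; Chaudhri 0.1425; Dube 0.2471; Andrade 0.2311.
Pro-rata amounts: Delacroix 1,403,359.58; Halvorsen 777,302.92; Orozco 708,280.78; Chaudhri 1,085,488.56; Dube 1,882,423.34; Andrade 1,760,444.82.
Rounded to nearest $1: Delacroix $1,403,360; Halvorsen $777,303; Orozco $708,281; Chaudhri $1,085,489; Dube $1,882,423; Andrade $1,760,445. Sum = $7,617,301.
Difference $7,617,300 − $7,617,301 = −$1 applied to largest allocation (Dube): Dube becomes $1,882,422.

Delacroix: $1,403,360 | Halvorsen: $777,303 | Orozco: $708,281 | Chaudhri: $1,085,489 | Dube: $1,882,422 | Andrade: $1,760,445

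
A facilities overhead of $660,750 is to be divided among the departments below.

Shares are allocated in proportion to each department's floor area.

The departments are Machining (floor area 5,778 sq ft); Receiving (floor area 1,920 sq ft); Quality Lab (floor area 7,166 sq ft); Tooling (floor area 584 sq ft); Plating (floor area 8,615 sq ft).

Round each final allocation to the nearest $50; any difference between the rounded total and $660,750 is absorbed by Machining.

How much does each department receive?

Machining: $158,700 · Receiving: $52,700 · Quality Lab: $196,750 · Tooling: $16,050 · Plating: $236,550

Total floor area = 24,063.
Raw shares: Machining 5,778/24,063 × $660,750 = 158,659.08; Receiving 1,920/24,063 × $660,750 = 52,721.61; Quality Lab 7,166/24,063 × $660,750 = 196,772.41; Tooling 584/24,063 × $660,750 = 16,036.16; Plating 8,615/24,063 × $660,750 = 236,560.75.
Rounded to nearest $50: Machining $158,650; Receiving $52,700; Quality Lab $196,750; Tooling $16,050; Plating $236,550. Sum = $660,700.
Difference $660,750 − $660,700 = +$50 applied to Machining: Machining becomes $158,700.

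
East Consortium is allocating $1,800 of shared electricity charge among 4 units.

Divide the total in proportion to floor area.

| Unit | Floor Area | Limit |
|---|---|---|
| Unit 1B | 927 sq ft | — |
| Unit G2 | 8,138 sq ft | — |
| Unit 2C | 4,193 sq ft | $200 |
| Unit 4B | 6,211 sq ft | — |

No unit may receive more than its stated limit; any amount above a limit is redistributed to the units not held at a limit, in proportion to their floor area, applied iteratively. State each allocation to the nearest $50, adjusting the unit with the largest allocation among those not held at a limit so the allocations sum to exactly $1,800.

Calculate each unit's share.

Combined floor area = 19,469.
Proportional shares (ignoring caps): Unit 1B 85.71; Unit G2 752.40; Unit 2C 387.66; Unit 4B 574.24.
Capped: Unit 2C ($200); residual $1,600 reallocated over remaining floor area 15,276.
Remaining shares: Unit 1B 97.09 → $100; Unit G2 852.37 → $850; Unit 4B 650.54 → $650.

Unit 1B: $100 · Unit G2: $850 · Unit 2C: $200 · Unit 4B: $650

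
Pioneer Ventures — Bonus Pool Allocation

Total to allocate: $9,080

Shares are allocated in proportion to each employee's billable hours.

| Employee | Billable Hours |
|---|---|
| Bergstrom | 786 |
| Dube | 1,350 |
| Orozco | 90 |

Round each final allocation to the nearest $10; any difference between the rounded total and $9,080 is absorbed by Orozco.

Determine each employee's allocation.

Combined billable hours = 2,226.
Pro-rata amounts: Bergstrom 786/2,226 × $9,080 = 3,206.15; Dube 1,350/2,226 × $9,080 = 5,506.74; Orozco 90/2,226 × $9,080 = 367.12.
Rounded to nearest $10: Bergstrom $3,210; Dube $5,510; Orozco $370. Sum = $9,090.
Difference $9,080 − $9,090 = −$10 applied to Orozco: Orozco becomes $360.

Bergstrom: $3,210 · Dube: $5,510 · Orozco: $360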